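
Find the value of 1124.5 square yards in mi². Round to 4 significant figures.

1 square yard = 3.22831e-7 square miles.
So 1124.5 × 3.22831e-7 ≈ 0.0003630 mi².

0.0003630 square miles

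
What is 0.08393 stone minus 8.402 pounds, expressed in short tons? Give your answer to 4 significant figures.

0.08393 st = 0.000587510 short ton and 8.402 lb = 0.00420100 short ton.
0.000587510 − 0.00420100 ≈ -0.003613 short ton.

-0.003613 short ton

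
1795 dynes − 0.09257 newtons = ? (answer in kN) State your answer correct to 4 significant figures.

1795 dyn = 1.79500 × 10^-5 kN and 0.09257 N = 9.25700 × 10^-5 kN.
1.79500 × 10^-5 − 9.25700 × 10^-5 ≈ -7.462 × 10^-5 kN.

-7.462 × 10^-5 kilonewtons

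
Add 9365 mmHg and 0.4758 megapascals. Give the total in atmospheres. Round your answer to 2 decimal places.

9365 mmHg = 12.3224 atm and 0.4758 MPa = 4.69578 atm.
12.3224 + 4.69578 ≈ 17.02 atm.

17.02 atm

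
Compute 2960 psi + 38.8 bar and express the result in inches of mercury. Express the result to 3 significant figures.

7170 inches of mercury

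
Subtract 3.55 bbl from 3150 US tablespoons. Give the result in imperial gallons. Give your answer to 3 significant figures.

-114 imperial gallons

3150 US tbsp = 10.2458 imp gal and 3.55 bbl = 124.152 imp gal.
10.2458 − 124.152 ≈ -114 imp gal.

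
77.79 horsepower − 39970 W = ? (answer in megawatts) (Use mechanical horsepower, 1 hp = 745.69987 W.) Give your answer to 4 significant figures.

77.79 hp = 0.0580080 MW and 39970 W = 0.0399700 MW.
0.0580080 − 0.0399700 ≈ 0.01804 MW.

0.01804 MW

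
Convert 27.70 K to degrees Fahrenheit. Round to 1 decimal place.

-409.8 °F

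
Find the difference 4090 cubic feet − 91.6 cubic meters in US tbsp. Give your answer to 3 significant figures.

1.64 × 10^6 US tbsp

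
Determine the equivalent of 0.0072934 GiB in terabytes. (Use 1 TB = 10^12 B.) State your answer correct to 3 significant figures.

7.83e-6 terabytes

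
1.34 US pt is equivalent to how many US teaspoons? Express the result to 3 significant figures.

129 US tsp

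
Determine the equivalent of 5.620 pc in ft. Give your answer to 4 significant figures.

5.689 × 10^17 ft

1 pc = 1.01236 × 10^17 ft.
5.620 × 1.01236 × 10^17 ≈ 5.689 × 10^17 ft.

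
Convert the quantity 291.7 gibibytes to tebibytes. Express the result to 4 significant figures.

1 GiB = 0.0009765625 TiB.
Then 291.7 × 0.0009765625 ≈ 0.2849 TiB.

0.2849 TiB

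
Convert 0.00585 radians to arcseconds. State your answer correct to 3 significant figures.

1 radian = 206265 arcsec.
Then 0.00585 × 206265 ≈ 1210 arcsec.

1210 arcseconds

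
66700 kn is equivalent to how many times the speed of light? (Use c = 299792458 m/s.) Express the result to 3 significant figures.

0.000114 c

1 knot = 1.71600e-9 times the speed of light.
66700 × 1.71600e-9 ≈ 0.000114 c.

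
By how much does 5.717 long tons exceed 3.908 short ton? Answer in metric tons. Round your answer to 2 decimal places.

2.26 t

5.717 long ton = 5.80874 t and 3.908 short ton = 3.54528 t.
5.80874 − 3.54528 ≈ 2.26 t.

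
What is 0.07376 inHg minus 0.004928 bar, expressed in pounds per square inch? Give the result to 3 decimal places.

0.07376 inHg = 0.0362275 psi and 0.004928 bar = 0.0714746 psi.
0.0362275 − 0.0714746 ≈ -0.035 psi.

-0.035 psi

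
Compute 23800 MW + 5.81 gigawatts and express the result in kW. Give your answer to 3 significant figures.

23800 MW = 2.38000e+7 kW and 5.81 GW = 5.81000e+6 kW.
2.38000e+7 + 5.81000e+6 ≈ 2.96e+7 kW.

2.96e+7 kW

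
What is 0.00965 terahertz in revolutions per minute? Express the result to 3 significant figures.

5.79 × 10^11 rpm

1 THz = 6.00000 × 10^13 revolutions per minute.
Then 0.00965 × 6.00000 × 10^13 ≈ 5.79 × 10^11 rpm.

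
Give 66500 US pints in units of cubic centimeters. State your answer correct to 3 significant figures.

1 US pint = 473.176 cubic centimeters.
66500 × 473.176 ≈ 3.15e+7 cm³.

3.15e+7 cubic centimeters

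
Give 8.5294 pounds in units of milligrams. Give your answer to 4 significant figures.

1 pound = 453592 milligrams.
Thus 8.5294 × 453592 ≈ 3.869e+6 mg.

3.869e+6 mg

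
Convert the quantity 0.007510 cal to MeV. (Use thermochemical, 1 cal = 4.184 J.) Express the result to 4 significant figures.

1 calorie = 2.61145 × 10^13 megaelectronvolts.
Then 0.007510 × 2.61145 × 10^13 ≈ 1.961 × 10^11 MeV.

1.961 × 10^11 megaelectronvolts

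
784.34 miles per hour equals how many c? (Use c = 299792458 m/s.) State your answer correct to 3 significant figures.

1 mph = 1.49116 × 10^-9 times the speed of light.
So 784.34 × 1.49116 × 10^-9 ≈ 1.17 × 10^-6 c.

1.17 × 10^-6 c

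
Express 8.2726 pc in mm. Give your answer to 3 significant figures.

1 parsec = 3.08568e+19 mm.
8.2726 × 3.08568e+19 ≈ 2.55e+20 mm.

2.55e+20 mm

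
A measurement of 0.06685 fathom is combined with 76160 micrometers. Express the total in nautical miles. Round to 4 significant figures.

0.06685 fathom = 6.60126e-5 nmi and 76160 μm = 4.11231e-5 nmi.
6.60126e-5 + 4.11231e-5 ≈ 0.0001071 nmi.

0.0001071 nmi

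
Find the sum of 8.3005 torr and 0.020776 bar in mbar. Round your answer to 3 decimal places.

31.842 mbar

8.3005 torr = 11.0664 mbar and 0.020776 bar = 20.7760 mbar.
11.0664 + 20.7760 ≈ 31.842 mbar.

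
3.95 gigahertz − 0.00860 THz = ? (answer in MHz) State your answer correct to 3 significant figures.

3.95 GHz = 3950.00 MHz and 0.00860 THz = 8600.00 MHz.
3950.00 − 8600.00 ≈ -4650 MHz.

-4650 megahertz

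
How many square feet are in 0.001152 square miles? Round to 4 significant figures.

32120 ft²

1 mi² = 2.78784e+7 ft².
Then 0.001152 × 2.78784e+7 ≈ 32120 ft².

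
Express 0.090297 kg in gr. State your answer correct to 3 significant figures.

1390 grains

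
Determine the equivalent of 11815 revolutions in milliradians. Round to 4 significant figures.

1 rev = 6283.19 mrad.
Thus 11815 × 6283.19 ≈ 7.424 × 10^7 mrad.

7.424 × 10^7 mrad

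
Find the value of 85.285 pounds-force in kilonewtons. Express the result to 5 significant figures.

1 lbf = 0.00444822 kN.
Then 85.285 × 0.00444822 ≈ 0.37937 kN.

0.37937 kilonewtons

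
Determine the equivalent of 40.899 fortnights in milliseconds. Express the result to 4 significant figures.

4.947 × 10^10 milliseconds

1 fortnight = 1.20960 × 10^9 milliseconds.
40.899 × 1.20960 × 10^9 ≈ 4.947 × 10^10 ms.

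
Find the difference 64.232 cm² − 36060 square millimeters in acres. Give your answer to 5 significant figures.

-7.3234 × 10^-6 acres

64.232 cm² = 1.58721 × 10^-6 acre and 36060 mm² = 8.91062 × 10^-6 acre.
1.58721 × 10^-6 − 8.91062 × 10^-6 ≈ -7.3234 × 10^-6 acre.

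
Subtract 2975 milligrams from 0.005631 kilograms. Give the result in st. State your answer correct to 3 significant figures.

0.000418 stone

0.005631 kg = 0.000886731 st and 2975 mg = 0.000468482 st.
0.000886731 − 0.000468482 ≈ 0.000418 st.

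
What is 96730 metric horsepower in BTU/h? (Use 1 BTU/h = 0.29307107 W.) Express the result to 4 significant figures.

2.428e+8 BTU/h

1 PS = 2509.63 BTU/h.
Thus 96730 × 2509.63 ≈ 2.428e+8 BTU/h.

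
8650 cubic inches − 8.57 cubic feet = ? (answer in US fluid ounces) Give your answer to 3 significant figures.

-3410 US fl oz

8650 in³ = 4793.07 US fl oz and 8.57 ft³ = 8205.83 US fl oz.
4793.07 − 8205.83 ≈ -3410 US fl oz.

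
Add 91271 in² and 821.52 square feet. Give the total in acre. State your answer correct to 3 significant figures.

0.0334 acre

91271 in² = 0.0145507 acre and 821.52 ft² = 0.0188595 acre.
0.0145507 + 0.0188595 ≈ 0.0334 acre.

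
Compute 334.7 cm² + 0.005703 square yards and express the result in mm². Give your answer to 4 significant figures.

38240 mm²

334.7 cm² = 33470.0 mm² and 0.005703 yd² = 4768.43 mm².
33470.0 + 4768.43 ≈ 38240 mm².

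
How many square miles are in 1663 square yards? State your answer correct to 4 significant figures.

0.0005369 square miles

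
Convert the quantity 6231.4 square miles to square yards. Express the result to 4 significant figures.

1.930 × 10^10 yd²

1 square mile = 3.09760 × 10^6 yd².
Then 6231.4 × 3.09760 × 10^6 ≈ 1.930 × 10^10 yd².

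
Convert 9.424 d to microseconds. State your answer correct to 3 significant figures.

8.14 × 10^11 microseconds

1 day = 8.64000 × 10^10 μs.
Thus 9.424 × 8.64000 × 10^10 ≈ 8.14 × 10^11 μs.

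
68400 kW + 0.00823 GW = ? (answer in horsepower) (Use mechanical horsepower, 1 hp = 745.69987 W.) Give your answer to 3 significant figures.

103000 hp

68400 kW = 91725.9 hp and 0.00823 GW = 11036.6 hp.
91725.9 + 11036.6 ≈ 103000 hp.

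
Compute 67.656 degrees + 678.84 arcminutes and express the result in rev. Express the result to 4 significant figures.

0.2194 rev

67.656 ° = 0.187933 rev and 678.84 arcmin = 0.0314278 rev.
0.187933 + 0.0314278 ≈ 0.2194 rev.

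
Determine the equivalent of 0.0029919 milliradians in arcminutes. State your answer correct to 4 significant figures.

1 mrad = 3.43775 arcminutes.
0.0029919 × 3.43775 ≈ 0.01029 arcmin.

0.01029 arcmin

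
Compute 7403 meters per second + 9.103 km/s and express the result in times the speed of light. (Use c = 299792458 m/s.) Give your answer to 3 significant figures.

5.51 × 10^-5 c

7403 m/s = 2.46937 × 10^-5 c and 9.103 km/s = 3.03643 × 10^-5 c.
2.46937 × 10^-5 + 3.03643 × 10^-5 ≈ 5.51 × 10^-5 c.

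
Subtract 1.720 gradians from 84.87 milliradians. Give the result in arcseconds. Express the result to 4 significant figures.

11930 arcseconds

84.87 mrad = 17505.7 arcsec and 1.720 grad = 5572.80 arcsec.
17505.7 − 5572.80 ≈ 11930 arcsec.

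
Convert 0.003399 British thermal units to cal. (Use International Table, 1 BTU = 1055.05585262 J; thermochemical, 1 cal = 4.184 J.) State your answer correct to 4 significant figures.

1 British thermal unit = 252.164 cal.
Then 0.003399 × 252.164 ≈ 0.8571 cal.

0.8571 cal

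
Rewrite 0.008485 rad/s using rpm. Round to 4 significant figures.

0.08103 rpm

1 rad/s = 9.54930 rpm.
0.008485 × 9.54930 ≈ 0.08103 rpm.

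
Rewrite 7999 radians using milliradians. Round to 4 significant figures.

1 radian = 1000.00 mrad.
Then 7999 × 1000.00 ≈ 7.999e+6 mrad.

7.999e+6 milliradians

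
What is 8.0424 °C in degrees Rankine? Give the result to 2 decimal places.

506.15 °R

°R = (°C + 273.15) × 9/5.
Applying the formula gives 506.15 °R.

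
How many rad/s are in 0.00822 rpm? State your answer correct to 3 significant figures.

0.000861 rad/s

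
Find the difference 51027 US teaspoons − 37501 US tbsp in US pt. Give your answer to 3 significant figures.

51027 US tsp = 531.531 US pt and 37501 US tbsp = 1171.91 US pt.
531.531 − 1171.91 ≈ -640 US pt.

-640 US pt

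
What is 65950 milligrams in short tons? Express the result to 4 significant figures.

7.270e-5 short ton

1 mg = 1.10231e-9 short tons.
So 65950 × 1.10231e-9 ≈ 7.270e-5 short ton.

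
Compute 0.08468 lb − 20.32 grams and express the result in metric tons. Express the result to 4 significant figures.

0.08468 lb = 3.84102 × 10^-5 t and 20.32 g = 2.03200 × 10^-5 t.
3.84102 × 10^-5 − 2.03200 × 10^-5 ≈ 1.809 × 10^-5 t.

1.809 × 10^-5 t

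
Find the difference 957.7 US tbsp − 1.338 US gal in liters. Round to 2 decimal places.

9.10 L

957.7 US tbsp = 14.1613 L and 1.338 US gal = 5.06488 L.
14.1613 − 5.06488 ≈ 9.10 L.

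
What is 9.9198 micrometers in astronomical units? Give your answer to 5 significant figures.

6.6310 × 10^-17 astronomical units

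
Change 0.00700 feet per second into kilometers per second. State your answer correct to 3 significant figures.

2.13e-6 kilometers per second

1 foot per second = 0.000304800 km/s.
0.00700 × 0.000304800 ≈ 2.13e-6 km/s.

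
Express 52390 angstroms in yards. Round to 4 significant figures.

5.729e-6 yd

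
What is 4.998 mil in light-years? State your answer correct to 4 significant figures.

1.342 × 10^-20 ly

1 mil = 2.68478 × 10^-21 light-years.
Thus 4.998 × 2.68478 × 10^-21 ≈ 1.342 × 10^-20 ly.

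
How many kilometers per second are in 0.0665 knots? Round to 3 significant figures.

1 kn = 0.000514444 kilometers per second.
Then 0.0665 × 0.000514444 ≈ 3.42 × 10^-5 km/s.

3.42 × 10^-5 km/s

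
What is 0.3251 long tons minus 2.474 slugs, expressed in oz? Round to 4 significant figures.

10380 oz

0.3251 long ton = 11651.6 oz and 2.474 slug = 1273.58 oz.
11651.6 − 1273.58 ≈ 10380 oz.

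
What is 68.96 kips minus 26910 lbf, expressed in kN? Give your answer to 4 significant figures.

68.96 kip = 306.749 kN and 26910 lbf = 119.702 kN.
306.749 − 119.702 ≈ 187.0 kN.

187.0 kN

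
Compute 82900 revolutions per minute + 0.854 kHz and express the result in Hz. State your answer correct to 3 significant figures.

82900 rpm = 1381.67 Hz and 0.854 kHz = 854.000 Hz.
1381.67 + 854.000 ≈ 2240 Hz.

2240 Hz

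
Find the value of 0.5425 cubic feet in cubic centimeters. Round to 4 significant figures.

1 ft³ = 28316.8 cm³.
Then 0.5425 × 28316.8 ≈ 15360 cm³.

15360 cubic centimeters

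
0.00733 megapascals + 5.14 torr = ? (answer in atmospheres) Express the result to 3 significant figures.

0.0791 atm

0.00733 MPa = 0.0723415 atm and 5.14 torr = 0.00676316 atm.
0.0723415 + 0.00676316 ≈ 0.0791 atm.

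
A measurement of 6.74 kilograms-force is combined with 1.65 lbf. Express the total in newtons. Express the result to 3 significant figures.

73.4 newtons

6.74 kgf = 66.0968 N and 1.65 lbf = 7.33957 N.
66.0968 + 7.33957 ≈ 73.4 N.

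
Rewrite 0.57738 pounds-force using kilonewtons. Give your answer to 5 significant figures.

1 pound-force = 0.00444822 kN.
Then 0.57738 × 0.00444822 ≈ 0.0025683 kN.

0.0025683 kN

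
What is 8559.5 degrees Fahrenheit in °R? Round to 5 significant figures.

9019.2 degrees Rankine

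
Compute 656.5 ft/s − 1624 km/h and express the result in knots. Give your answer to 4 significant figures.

656.5 ft/s = 388.966 kn and 1624 km/h = 876.890 kn.
388.966 − 876.890 ≈ -487.9 kn.

-487.9 knots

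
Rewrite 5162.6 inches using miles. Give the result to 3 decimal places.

0.081 mi

1 in = 1.57828e-5 miles.
Thus 5162.6 × 1.57828e-5 ≈ 0.081 mi.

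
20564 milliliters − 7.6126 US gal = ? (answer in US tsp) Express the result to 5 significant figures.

20564 mL = 4172.11 US tsp and 7.6126 US gal = 5846.48 US tsp.
4172.11 − 5846.48 ≈ -1674.4 US tsp.

-1674.4 US tsp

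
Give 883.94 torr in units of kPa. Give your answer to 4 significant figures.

1 torr = 0.133322 kilopascals.
Then 883.94 × 0.133322 ≈ 117.8 kPa.

117.8 kPa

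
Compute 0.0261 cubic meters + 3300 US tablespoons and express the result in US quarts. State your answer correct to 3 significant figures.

0.0261 m³ = 27.5796 US qt and 3300 US tbsp = 51.5625 US qt.
27.5796 + 51.5625 ≈ 79.1 US qt.

79.1 US qt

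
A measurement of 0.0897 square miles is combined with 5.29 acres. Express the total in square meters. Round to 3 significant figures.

0.0897 mi² = 232322 m² and 5.29 acre = 21407.9 m².
232322 + 21407.9 ≈ 254000 m².

254000 m²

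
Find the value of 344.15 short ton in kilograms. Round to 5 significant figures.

312210 kg

1 short ton = 907.185 kg.
Thus 344.15 × 907.185 ≈ 312210 kg.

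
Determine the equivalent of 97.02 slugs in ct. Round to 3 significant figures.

7.08e+6 ct

1 slug = 72969.5 carats.
So 97.02 × 72969.5 ≈ 7.08e+6 ct.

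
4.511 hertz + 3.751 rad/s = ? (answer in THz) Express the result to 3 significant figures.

5.11 × 10^-12 THz

4.511 Hz = 4.51100 × 10^-12 THz and 3.751 rad/s = 5.96990 × 10^-13 THz.
4.51100 × 10^-12 + 5.96990 × 10^-13 ≈ 5.11 × 10^-12 THz.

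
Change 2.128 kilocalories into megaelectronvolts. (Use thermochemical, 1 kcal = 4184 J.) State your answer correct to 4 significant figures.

1 kcal = 2.61145 × 10^16 megaelectronvolts.
2.128 × 2.61145 × 10^16 ≈ 5.557 × 10^16 MeV.

5.557 × 10^16 megaelectronvolts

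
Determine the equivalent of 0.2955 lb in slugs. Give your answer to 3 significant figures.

0.00918 slug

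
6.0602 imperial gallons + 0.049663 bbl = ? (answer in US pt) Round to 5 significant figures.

74.911 US pt

6.0602 imp gal = 58.2240 US pt and 0.049663 bbl = 16.6868 US pt.
58.2240 + 16.6868 ≈ 74.911 US pt.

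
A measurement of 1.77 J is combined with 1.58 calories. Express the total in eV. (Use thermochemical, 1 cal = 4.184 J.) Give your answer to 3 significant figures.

5.23e+19 electronvolts

1.77 J = 1.10475e+19 eV and 1.58 cal = 4.12609e+19 eV.
1.10475e+19 + 4.12609e+19 ≈ 5.23e+19 eV.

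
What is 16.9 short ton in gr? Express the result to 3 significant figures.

2.37 × 10^8 grains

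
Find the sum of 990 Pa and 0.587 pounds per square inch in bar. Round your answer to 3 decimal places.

990 Pa = 0.00990000 bar and 0.587 psi = 0.0404722 bar.
0.00990000 + 0.0404722 ≈ 0.050 bar.

0.050 bar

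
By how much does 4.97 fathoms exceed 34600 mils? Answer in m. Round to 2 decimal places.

4.97 fathom = 9.08914 m and 34600 mil = 0.878840 m.
9.08914 − 0.878840 ≈ 8.21 m.

8.21 m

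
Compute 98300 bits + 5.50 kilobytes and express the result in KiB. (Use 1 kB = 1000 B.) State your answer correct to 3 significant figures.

98300 bit = 11.9995 KiB and 5.50 kB = 5.37109 KiB.
11.9995 + 5.37109 ≈ 17.4 KiB.

17.4 KiB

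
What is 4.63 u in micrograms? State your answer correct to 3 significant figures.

7.69 × 10^-18 μg

1 atomic mass unit = 1.66054 × 10^-18 μg.
4.63 × 1.66054 × 10^-18 ≈ 7.69 × 10^-18 μg.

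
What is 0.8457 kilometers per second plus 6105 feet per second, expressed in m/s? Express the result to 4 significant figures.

0.8457 km/s = 845.7000 m/s and 6105 ft/s = 1860.804 m/s.
845.7000 + 1860.804 ≈ 2707 m/s.

2707 meters per second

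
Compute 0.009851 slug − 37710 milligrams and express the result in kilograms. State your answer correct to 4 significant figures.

0.1061 kg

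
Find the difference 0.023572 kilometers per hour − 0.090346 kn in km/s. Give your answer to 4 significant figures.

0.023572 km/h = 6.54778 × 10^-6 km/s and 0.090346 kn = 4.64780 × 10^-5 km/s.
6.54778 × 10^-6 − 4.64780 × 10^-5 ≈ -3.993 × 10^-5 km/s.

-3.993 × 10^-5 kilometers per second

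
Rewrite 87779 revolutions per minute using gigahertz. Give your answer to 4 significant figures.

1.463e-6 GHz

1 revolution per minute = 1.66667e-11 GHz.
Thus 87779 × 1.66667e-11 ≈ 1.463e-6 GHz.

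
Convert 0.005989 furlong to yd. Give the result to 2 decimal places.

1.32 yd

1 furlong = 220.000 yd.
Then 0.005989 × 220.000 ≈ 1.32 yd.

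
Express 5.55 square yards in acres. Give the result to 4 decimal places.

1 square yard = 0.000206612 acre.
Then 5.55 × 0.000206612 ≈ 0.0011 acre.

0.0011 acre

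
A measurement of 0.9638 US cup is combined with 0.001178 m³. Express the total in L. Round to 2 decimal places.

1.41 L

0.9638 US cup = 0.228024 L and 0.001178 m³ = 1.17800 L.
0.228024 + 1.17800 ≈ 1.41 L.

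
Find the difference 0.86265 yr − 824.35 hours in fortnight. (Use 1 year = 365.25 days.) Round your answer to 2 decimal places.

20.05 fortnight

0.86265 yr = 22.5059 fortnight and 824.35 h = 2.45342 fortnight.
22.5059 − 2.45342 ≈ 20.05 fortnight.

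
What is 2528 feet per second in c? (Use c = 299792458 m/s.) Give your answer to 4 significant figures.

1 foot per second = 1.01670 × 10^-9 times the speed of light.
Then 2528 × 1.01670 × 10^-9 ≈ 2.570 × 10^-6 c.

2.570 × 10^-6 times the speed of light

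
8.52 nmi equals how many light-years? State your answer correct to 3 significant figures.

1.67e-12 light-years

1 nautical mile = 1.95757e-13 ly.
8.52 × 1.95757e-13 ≈ 1.67e-12 ly.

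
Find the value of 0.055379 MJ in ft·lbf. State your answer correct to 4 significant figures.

1 megajoule = 737562 foot-pounds.
0.055379 × 737562 ≈ 40850 ft·lbf.

40850 foot-pounds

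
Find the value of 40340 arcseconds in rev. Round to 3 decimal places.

0.031 revolutions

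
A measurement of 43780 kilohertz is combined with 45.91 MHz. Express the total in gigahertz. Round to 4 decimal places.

43780 kHz = 0.0437800 GHz and 45.91 MHz = 0.0459100 GHz.
0.0437800 + 0.0459100 ≈ 0.0897 GHz.

0.0897 GHz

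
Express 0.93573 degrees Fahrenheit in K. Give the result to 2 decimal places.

K = (°F + 459.67) × 5/9.
Applying the formula gives 255.89 K.

255.89 K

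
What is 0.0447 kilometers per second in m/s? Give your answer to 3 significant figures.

44.7 meters per second

1 km/s = 1000.00 m/s.
Then 0.0447 × 1000.00 ≈ 44.7 m/s.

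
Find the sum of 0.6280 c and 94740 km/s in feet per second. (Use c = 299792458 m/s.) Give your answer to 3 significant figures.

9.29 × 10^8 ft/s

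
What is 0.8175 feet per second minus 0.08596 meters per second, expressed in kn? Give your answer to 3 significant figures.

0.8175 ft/s = 0.484356 kn and 0.08596 m/s = 0.167093 kn.
0.484356 − 0.167093 ≈ 0.317 kn.

0.317 knots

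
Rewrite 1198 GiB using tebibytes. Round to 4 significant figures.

1.170 TiB

1 gibibyte = 0.0009765625 tebibytes.
1198 × 0.0009765625 ≈ 1.170 TiB.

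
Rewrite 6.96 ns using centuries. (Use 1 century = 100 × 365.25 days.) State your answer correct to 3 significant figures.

2.21 × 10^-18 century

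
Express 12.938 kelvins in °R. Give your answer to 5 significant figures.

23.288 degrees Rankine

°R = K × 9/5.
Applying the formula gives 23.288 °R.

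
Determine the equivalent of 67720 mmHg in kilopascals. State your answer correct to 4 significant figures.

1 mmHg = 0.133322 kPa.
Thus 67720 × 0.133322 ≈ 9029 kPa.

9029 kilopascals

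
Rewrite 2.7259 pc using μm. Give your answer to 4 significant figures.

8.411e+22 micrometers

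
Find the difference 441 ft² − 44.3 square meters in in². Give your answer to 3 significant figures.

-5160 in²

441 ft² = 63504.0 in² and 44.3 m² = 68665.1 in².
63504.0 − 68665.1 ≈ -5160 in².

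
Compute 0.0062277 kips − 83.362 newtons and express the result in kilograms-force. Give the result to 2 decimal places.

-5.68 kilograms-force

0.0062277 kip = 2.82484 kgf and 83.362 N = 8.50056 kgf.
2.82484 − 8.50056 ≈ -5.68 kgf.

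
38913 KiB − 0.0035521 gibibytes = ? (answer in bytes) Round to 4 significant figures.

3.603 × 10^7 bytes

38913 KiB = 3.98469 × 10^7 B and 0.0035521 GiB = 3.81404 × 10^6 B.
3.98469 × 10^7 − 3.81404 × 10^6 ≈ 3.603 × 10^7 B.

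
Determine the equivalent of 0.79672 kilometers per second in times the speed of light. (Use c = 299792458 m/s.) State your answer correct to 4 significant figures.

2.658 × 10^-6 times the speed of light

1 kilometer per second = 3.33564 × 10^-6 c.
Thus 0.79672 × 3.33564 × 10^-6 ≈ 2.658 × 10^-6 c.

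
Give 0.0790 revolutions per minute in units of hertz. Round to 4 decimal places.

0.0013 hertz

1 rpm = 0.0166667 hertz.
0.0790 × 0.0166667 ≈ 0.0013 Hz.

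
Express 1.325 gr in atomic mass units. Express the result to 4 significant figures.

5.171 × 10^22 atomic mass units

1 grain = 3.90228 × 10^22 u.
So 1.325 × 3.90228 × 10^22 ≈ 5.171 × 10^22 u.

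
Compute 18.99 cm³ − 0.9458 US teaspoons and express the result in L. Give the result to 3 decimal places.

18.99 cm³ = 0.0189900 L and 0.9458 US tsp = 0.00466177 L.
0.0189900 − 0.00466177 ≈ 0.014 L.

0.014 liters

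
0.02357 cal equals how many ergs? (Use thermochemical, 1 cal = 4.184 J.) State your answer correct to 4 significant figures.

1 cal = 4.18400 × 10^7 erg.
0.02357 × 4.18400 × 10^7 ≈ 986200 erg.

986200 erg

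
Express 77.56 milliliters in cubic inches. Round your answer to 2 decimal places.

4.73 cubic inches

1 mL = 0.0610237 cubic inches.
77.56 × 0.0610237 ≈ 4.73 in³.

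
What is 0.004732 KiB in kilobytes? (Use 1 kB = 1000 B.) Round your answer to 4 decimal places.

0.0048 kB

1 kibibyte = 1.02400 kB.
Thus 0.004732 × 1.02400 ≈ 0.0048 kB.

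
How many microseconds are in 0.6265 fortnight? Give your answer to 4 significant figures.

7.578e+11 μs

1 fortnight = 1.20960e+12 microseconds.
0.6265 × 1.20960e+12 ≈ 7.578e+11 μs.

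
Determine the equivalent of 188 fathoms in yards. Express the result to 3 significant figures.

1 fathom = 2.00000 yards.
188 × 2.00000 ≈ 376 yd.

376 yd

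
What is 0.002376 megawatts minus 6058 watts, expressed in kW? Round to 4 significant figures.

-3.682 kilowatts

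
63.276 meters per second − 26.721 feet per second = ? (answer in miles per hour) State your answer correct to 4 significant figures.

123.3 mph

63.276 m/s = 141.544 mph and 26.721 ft/s = 18.2189 mph.
141.544 − 18.2189 ≈ 123.3 mph.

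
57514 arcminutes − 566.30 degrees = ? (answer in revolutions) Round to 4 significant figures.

1.090 revolutions

57514 arcmin = 2.66269 rev and 566.30 ° = 1.57306 rev.
2.66269 − 1.57306 ≈ 1.090 rev.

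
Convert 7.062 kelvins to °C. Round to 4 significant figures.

K = °C + 273.15.
Applying the formula gives -266.1 °C.

-266.1 °C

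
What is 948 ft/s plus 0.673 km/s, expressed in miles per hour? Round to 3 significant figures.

2150 mph

948 ft/s = 646.364 mph and 0.673 km/s = 1505.46 mph.
646.364 + 1505.46 ≈ 2150 mph.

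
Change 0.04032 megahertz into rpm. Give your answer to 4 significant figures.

2.419 × 10^6 revolutions per minute

1 megahertz = 6.00000 × 10^7 rpm.
So 0.04032 × 6.00000 × 10^7 ≈ 2.419 × 10^6 rpm.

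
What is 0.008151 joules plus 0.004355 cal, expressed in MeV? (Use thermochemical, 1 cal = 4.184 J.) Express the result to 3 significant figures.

0.008151 J = 5.08745e+10 MeV and 0.004355 cal = 1.13729e+11 MeV.
5.08745e+10 + 1.13729e+11 ≈ 1.65e+11 MeV.

1.65e+11 megaelectronvolts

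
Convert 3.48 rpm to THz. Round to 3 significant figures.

1 revolution per minute = 1.66667e-14 THz.
Then 3.48 × 1.66667e-14 ≈ 5.80e-14 THz.

5.80e-14 terahertz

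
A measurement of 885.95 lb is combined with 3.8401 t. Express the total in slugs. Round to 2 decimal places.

885.95 lb = 27.5362 slug and 3.8401 t = 263.130 slug.
27.5362 + 263.130 ≈ 290.67 slug.

290.67 slugs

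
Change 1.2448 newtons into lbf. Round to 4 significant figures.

0.2798 pounds-force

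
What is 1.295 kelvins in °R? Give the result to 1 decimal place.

2.3 °R

°R = K × 9/5.
Applying the formula gives 2.3 °R.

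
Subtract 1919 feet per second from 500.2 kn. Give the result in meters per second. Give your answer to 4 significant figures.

-327.6 m/s

500.2 kn = 257.325 m/s and 1919 ft/s = 584.911 m/s.
257.325 − 584.911 ≈ -327.6 m/s.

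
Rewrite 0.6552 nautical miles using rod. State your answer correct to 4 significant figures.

1 nmi = 368.249 rod.
0.6552 × 368.249 ≈ 241.3 rod.

241.3 rod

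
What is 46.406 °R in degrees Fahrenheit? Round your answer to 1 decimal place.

-413.3 degrees Fahrenheit

°R = °F + 459.67.
Applying the formula gives -413.3 °F.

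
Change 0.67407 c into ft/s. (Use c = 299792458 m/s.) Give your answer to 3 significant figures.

6.63 × 10^8 ft/s

1 c = 9.83571 × 10^8 ft/s.
Then 0.67407 × 9.83571 × 10^8 ≈ 6.63 × 10^8 ft/s.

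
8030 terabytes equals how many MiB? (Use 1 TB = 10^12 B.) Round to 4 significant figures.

1 TB = 953674 MiB.
8030 × 953674 ≈ 7.658 × 10^9 MiB.

7.658 × 10^9 mebibytes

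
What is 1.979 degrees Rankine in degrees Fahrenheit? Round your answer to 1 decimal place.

°R = °F + 459.67.
Applying the formula gives -457.7 °F.

-457.7 °F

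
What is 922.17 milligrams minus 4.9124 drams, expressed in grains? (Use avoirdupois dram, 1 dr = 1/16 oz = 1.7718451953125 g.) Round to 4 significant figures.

922.17 mg = 14.2313 gr and 4.9124 dr = 134.323 gr.
14.2313 − 134.323 ≈ -120.1 gr.

-120.1 gr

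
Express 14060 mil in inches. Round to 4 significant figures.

1 mil = 0.00100000 in.
Thus 14060 × 0.00100000 ≈ 14.06 in.

14.06 in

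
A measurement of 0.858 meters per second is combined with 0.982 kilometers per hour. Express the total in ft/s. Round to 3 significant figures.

0.858 m/s = 2.81496 ft/s and 0.982 km/h = 0.894940 ft/s.
2.81496 + 0.894940 ≈ 3.71 ft/s.

3.71 feet per second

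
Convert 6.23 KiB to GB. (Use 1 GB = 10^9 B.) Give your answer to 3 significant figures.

6.38e-6 GB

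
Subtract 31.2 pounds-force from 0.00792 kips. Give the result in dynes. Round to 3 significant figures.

-1.04e+7 dyn

0.00792 kip = 3.52299e+6 dyn and 31.2 lbf = 1.38785e+7 dyn.
3.52299e+6 − 1.38785e+7 ≈ -1.04e+7 dyn.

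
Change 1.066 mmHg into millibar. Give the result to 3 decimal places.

1.421 millibar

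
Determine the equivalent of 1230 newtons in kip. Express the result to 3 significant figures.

0.277 kip

1 N = 0.000224809 kips.
Thus 1230 × 0.000224809 ≈ 0.277 kip.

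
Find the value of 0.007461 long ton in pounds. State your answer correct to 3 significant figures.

1 long ton = 2240.00 lb.
0.007461 × 2240.00 ≈ 16.7 lb.

16.7 lb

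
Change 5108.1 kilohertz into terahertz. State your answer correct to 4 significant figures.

1 kilohertz = 1.00000 × 10^-9 THz.
Then 5108.1 × 1.00000 × 10^-9 ≈ 5.108 × 10^-6 THz.

5.108 × 10^-6 THz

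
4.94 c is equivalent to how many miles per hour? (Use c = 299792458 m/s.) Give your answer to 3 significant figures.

3.31 × 10^9 miles per hour

1 c = 6.70617 × 10^8 mph.
So 4.94 × 6.70617 × 10^8 ≈ 3.31 × 10^9 mph.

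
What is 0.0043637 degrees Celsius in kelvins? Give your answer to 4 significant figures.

273.2 kelvins

K = °C + 273.15.
Applying the formula gives 273.2 K.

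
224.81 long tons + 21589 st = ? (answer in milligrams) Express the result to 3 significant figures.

224.81 long ton = 2.28418e+11 mg and 21589 st = 1.37096e+11 mg.
2.28418e+11 + 1.37096e+11 ≈ 3.66e+11 mg.

3.66e+11 mg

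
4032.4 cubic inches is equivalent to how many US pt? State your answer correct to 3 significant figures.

140 US pints

1 in³ = 0.0346320 US pints.
Thus 4032.4 × 0.0346320 ≈ 140 US pt.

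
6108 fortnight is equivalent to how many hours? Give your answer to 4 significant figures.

2.052e+6 hours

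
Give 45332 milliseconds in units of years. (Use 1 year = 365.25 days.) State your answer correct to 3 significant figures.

1.44e-6 yr

1 millisecond = 3.16881e-11 yr.
So 45332 × 3.16881e-11 ≈ 1.44e-6 yr.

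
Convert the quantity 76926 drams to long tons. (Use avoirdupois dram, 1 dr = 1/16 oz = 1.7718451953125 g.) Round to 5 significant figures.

0.13415 long ton

1 dram = 1.74386e-6 long ton.
76926 × 1.74386e-6 ≈ 0.13415 long ton.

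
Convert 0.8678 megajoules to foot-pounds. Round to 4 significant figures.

1 MJ = 737562 foot-pounds.
0.8678 × 737562 ≈ 640100 ft·lbf.

640100 ft·lbf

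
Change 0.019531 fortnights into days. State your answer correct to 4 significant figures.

0.2734 d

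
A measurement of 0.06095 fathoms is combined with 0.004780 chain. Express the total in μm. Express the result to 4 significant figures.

0.06095 fathom = 111465 μm and 0.004780 chain = 96158.3 μm.
111465 + 96158.3 ≈ 207600 μm.

207600 micrometers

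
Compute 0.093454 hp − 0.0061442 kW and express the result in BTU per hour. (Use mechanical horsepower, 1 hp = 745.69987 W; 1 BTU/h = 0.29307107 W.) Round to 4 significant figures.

216.8 BTU per hour

0.093454 hp = 237.787 BTU/h and 0.0061442 kW = 20.9649 BTU/h.
237.787 − 20.9649 ≈ 216.8 BTU/h.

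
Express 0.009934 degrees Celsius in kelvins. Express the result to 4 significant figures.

273.2 K

K = °C + 273.15.
Applying the formula gives 273.2 K.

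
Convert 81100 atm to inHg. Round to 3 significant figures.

2.43e+6 inHg

1 atmosphere = 29.9213 inHg.
So 81100 × 29.9213 ≈ 2.43e+6 inHg.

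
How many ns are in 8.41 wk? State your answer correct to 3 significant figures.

5.09e+15 nanoseconds

1 week = 6.04800e+14 ns.
8.41 × 6.04800e+14 ≈ 5.09e+15 ns.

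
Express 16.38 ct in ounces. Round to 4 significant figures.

1 carat = 0.00705479 ounces.
So 16.38 × 0.00705479 ≈ 0.1156 oz.

0.1156 oz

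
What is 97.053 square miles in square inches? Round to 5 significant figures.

3.8962e+11 in²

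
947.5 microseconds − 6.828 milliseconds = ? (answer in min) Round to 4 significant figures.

-9.801 × 10^-5 min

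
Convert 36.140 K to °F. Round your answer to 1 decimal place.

-394.6 degrees Fahrenheit

K = (°F + 459.67) × 5/9.
Applying the formula gives -394.6 °F.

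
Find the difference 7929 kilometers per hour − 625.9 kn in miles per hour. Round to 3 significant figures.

7929 km/h = 4926.85 mph and 625.9 kn = 720.273 mph.
4926.85 − 720.273 ≈ 4210 mph.

4210 mph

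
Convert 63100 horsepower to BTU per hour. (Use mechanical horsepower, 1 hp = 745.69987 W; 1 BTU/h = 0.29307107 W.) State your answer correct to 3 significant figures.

1.61 × 10^8 BTU/h

1 hp = 2544.43 BTU per hour.
Then 63100 × 2544.43 ≈ 1.61 × 10^8 BTU/h.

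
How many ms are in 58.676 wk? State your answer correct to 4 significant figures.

1 week = 6.04800e+8 ms.
Then 58.676 × 6.04800e+8 ≈ 3.549e+10 ms.

3.549e+10 milliseconds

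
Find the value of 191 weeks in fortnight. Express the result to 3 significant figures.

95.5 fortnight

1 week = 0.500000 fortnight.
191 × 0.500000 ≈ 95.5 fortnight.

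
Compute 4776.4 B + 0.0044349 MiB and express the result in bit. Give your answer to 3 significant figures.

75400 bit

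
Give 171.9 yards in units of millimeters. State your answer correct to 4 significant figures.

157200 mm

1 yard = 914.400 mm.
So 171.9 × 914.400 ≈ 157200 mm.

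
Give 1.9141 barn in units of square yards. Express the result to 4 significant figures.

2.289e-28 yd²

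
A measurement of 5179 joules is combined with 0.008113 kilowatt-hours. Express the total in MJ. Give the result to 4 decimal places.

0.0344 MJ

5179 J = 0.00517900 MJ and 0.008113 kWh = 0.0292068 MJ.
0.00517900 + 0.0292068 ≈ 0.0344 MJ.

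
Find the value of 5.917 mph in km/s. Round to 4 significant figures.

0.002645 km/s

1 mph = 0.000447040 km/s.
So 5.917 × 0.000447040 ≈ 0.002645 km/s.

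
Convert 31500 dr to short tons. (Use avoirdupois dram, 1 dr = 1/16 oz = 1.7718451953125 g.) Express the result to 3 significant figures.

0.0615 short tons

1 dram = 1.953125 × 10^-6 short tons.
Then 31500 × 1.953125 × 10^-6 ≈ 0.0615 short ton.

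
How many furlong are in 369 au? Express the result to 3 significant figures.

1 au = 7.43646 × 10^8 furlong.
Then 369 × 7.43646 × 10^8 ≈ 2.74 × 10^11 furlong.

2.74 × 10^11 furlong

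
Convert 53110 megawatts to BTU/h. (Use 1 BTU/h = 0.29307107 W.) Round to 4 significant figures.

1.812 × 10^11 BTU per hour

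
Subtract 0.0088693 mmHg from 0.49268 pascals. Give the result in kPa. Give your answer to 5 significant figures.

-0.00068980 kilopascals

0.49268 Pa = 0.000492680 kPa and 0.0088693 mmHg = 0.00118248 kPa.
0.000492680 − 0.00118248 ≈ -0.00068980 kPa.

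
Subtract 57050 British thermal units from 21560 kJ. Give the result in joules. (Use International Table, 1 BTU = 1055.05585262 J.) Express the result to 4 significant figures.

-3.863e+7 J

21560 kJ = 2.15600e+7 J and 57050 BTU = 6.01909e+7 J.
2.15600e+7 − 6.01909e+7 ≈ -3.863e+7 J.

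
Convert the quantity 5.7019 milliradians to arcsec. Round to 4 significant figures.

1 mrad = 206.265 arcsec.
Thus 5.7019 × 206.265 ≈ 1176 arcsec.

1176 arcsec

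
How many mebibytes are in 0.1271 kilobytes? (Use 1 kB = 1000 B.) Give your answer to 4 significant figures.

0.0001212 mebibytes

1 kB = 0.000953674 MiB.
So 0.1271 × 0.000953674 ≈ 0.0001212 MiB.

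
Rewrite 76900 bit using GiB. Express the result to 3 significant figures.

1 bit = 1.16415 × 10^-10 GiB.
76900 × 1.16415 × 10^-10 ≈ 8.95 × 10^-6 GiB.

8.95 × 10^-6 GiB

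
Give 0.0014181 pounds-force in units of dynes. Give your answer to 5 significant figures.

630.80 dynes

1 lbf = 444822 dynes.
Thus 0.0014181 × 444822 ≈ 630.80 dyn.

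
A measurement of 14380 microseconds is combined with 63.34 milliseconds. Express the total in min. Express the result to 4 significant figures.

0.001295 minutes

14380 μs = 0.000239667 min and 63.34 ms = 0.00105567 min.
0.000239667 + 0.00105567 ≈ 0.001295 min.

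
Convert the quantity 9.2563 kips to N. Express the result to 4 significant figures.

41170 newtons

1 kip = 4448.22 newtons.
Thus 9.2563 × 4448.22 ≈ 41170 N.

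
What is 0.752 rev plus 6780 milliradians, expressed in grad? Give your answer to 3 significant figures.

0.752 rev = 300.800 grad and 6780 mrad = 431.628 grad.
300.800 + 431.628 ≈ 732 grad.

732 grad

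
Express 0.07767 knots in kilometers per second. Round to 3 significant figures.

4.00 × 10^-5 kilometers per second

1 knot = 0.000514444 kilometers per second.
So 0.07767 × 0.000514444 ≈ 4.00 × 10^-5 km/s.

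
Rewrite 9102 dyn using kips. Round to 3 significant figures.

2.05e-5 kips

1 dyn = 2.24809e-9 kips.
So 9102 × 2.24809e-9 ≈ 2.05e-5 kip.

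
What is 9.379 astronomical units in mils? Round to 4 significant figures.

5.524 × 10^16 mils

1 astronomical unit = 5.88968 × 10^15 mils.
Thus 9.379 × 5.88968 × 10^15 ≈ 5.524 × 10^16 mil.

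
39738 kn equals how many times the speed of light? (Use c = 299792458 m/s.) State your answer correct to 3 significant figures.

6.82 × 10^-5 c

1 kn = 1.71600 × 10^-9 c.
Then 39738 × 1.71600 × 10^-9 ≈ 6.82 × 10^-5 c.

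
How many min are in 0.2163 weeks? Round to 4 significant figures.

2180 minutes

1 week = 10080.0 minutes.
0.2163 × 10080.0 ≈ 2180 min.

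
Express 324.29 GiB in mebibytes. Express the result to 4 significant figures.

1 gibibyte = 1024.00 MiB.
So 324.29 × 1024.00 ≈ 332100 MiB.

332100 MiB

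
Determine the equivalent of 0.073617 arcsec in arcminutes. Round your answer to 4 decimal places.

1 arcsecond = 0.0166667 arcminutes.
So 0.073617 × 0.0166667 ≈ 0.0012 arcmin.

0.0012 arcminutes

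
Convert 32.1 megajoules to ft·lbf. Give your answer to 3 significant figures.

2.37e+7 foot-pounds

1 MJ = 737562 ft·lbf.
Thus 32.1 × 737562 ≈ 2.37e+7 ft·lbf.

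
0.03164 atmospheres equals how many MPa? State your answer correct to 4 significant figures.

0.003206 MPa

1 atm = 0.101325 MPa.
So 0.03164 × 0.101325 ≈ 0.003206 MPa.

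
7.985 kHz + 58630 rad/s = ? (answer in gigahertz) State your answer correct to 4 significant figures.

1.732 × 10^-5 GHz

7.985 kHz = 7.98500 × 10^-6 GHz and 58630 rad/s = 9.33125 × 10^-6 GHz.
7.98500 × 10^-6 + 9.33125 × 10^-6 ≈ 1.732 × 10^-5 GHz.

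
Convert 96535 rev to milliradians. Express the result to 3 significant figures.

6.07 × 10^8 milliradians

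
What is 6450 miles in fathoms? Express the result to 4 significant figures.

1 mile = 880.000 fathoms.
6450 × 880.000 ≈ 5.676 × 10^6 fathom.

5.676 × 10^6 fathom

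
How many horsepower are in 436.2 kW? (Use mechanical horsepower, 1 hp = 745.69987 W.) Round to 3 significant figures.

1 kW = 1.34102 hp.
436.2 × 1.34102 ≈ 585 hp.

585 hp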